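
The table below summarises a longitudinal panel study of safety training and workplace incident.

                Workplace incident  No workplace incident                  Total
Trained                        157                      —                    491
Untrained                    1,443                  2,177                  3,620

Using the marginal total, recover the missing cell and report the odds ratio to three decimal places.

The missing cell is in the exposed row: 491 − 157 = 334.
So a = 157, b = 334, c = 1443, d = 2177.
OR = (a·d)/(b·c) = (157 × 2177) / (334 × 1443) = 341789 / 481962 = 0.70916

0.709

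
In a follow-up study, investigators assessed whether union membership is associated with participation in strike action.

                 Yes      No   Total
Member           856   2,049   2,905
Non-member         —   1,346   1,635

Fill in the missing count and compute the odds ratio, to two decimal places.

The missing cell is in the unexposed row: 1635 − 1346 = 289.
So a = 856, b = 2049, c = 289, d = 1346.
OR = (a·d)/(b·c) = (856 × 1346) / (2049 × 289) = 1152176 / 592161 = 1.94571

1.95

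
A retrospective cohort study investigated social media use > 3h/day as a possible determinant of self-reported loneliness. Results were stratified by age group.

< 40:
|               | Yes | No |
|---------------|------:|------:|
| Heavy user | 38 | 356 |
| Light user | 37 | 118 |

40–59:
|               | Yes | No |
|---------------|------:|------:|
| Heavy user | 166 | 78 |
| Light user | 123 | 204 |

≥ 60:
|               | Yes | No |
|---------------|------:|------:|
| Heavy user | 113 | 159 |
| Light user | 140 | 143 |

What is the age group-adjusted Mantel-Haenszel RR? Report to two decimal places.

RR_MH = Σ(aᵢ·n₀ᵢ/nᵢ) / Σ(cᵢ·n₁ᵢ/nᵢ), with n₁ᵢ = aᵢ+bᵢ (exposed), n₀ᵢ = cᵢ+dᵢ (unexposed), nᵢ = n₁ᵢ+n₀ᵢ.
Stratum 1 (< 40): n₁ = 394, n₀ = 155, n = 549; a·n₀/n = 38·155/549 = 10.7286; c·n₁/n = 37·394/549 = 26.5537
Stratum 2 (40–59): n₁ = 244, n₀ = 327, n = 571; a·n₀/n = 166·327/571 = 95.0648; c·n₁/n = 123·244/571 = 52.5604
Stratum 3 (≥ 60): n₁ = 272, n₀ = 283, n = 555; a·n₀/n = 113·283/555 = 57.6198; c·n₁/n = 140·272/555 = 68.6126
RR_MH = (10.7286 + 95.0648 + 57.6198) / (26.5537 + 52.5604 + 68.6126) = 163.4132 / 147.7268 = 1.10619

1.11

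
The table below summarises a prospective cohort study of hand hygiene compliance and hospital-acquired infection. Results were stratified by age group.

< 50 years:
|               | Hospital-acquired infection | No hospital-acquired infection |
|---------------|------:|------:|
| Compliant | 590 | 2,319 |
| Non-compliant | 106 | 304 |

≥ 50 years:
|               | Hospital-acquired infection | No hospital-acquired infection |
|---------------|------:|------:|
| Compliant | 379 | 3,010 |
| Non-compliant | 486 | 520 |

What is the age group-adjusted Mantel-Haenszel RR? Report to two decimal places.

RR_MH = Σ(aᵢ·n₀ᵢ/nᵢ) / Σ(cᵢ·n₁ᵢ/nᵢ), with n₁ᵢ = aᵢ+bᵢ (exposed), n₀ᵢ = cᵢ+dᵢ (unexposed), nᵢ = n₁ᵢ+n₀ᵢ.
Stratum 1 (< 50 years): n₁ = 2909, n₀ = 410, n = 3319; a·n₀/n = 590·410/3319 = 72.8834; c·n₁/n = 106·2909/3319 = 92.9057
Stratum 2 (≥ 50 years): n₁ = 3389, n₀ = 1006, n = 4395; a·n₀/n = 379·1006/4395 = 86.7518; c·n₁/n = 486·3389/4395 = 374.7563
RR_MH = (72.8834 + 86.7518) / (92.9057 + 374.7563) = 159.6352 / 467.6620 = 0.34135

0.34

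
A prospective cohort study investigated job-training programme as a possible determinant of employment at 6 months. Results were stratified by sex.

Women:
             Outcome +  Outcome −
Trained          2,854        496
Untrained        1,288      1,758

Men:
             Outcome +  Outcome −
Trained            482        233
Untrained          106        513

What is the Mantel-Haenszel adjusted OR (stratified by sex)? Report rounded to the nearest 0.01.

OR_MH = Σ(aᵢdᵢ/nᵢ) / Σ(bᵢcᵢ/nᵢ), where nᵢ is the stratum total.
Stratum 1 (Women): n = 6396; a·d/n = 2854·1758/6396 = 784.4484; b·c/n = 496·1288/6396 = 99.8824
Stratum 2 (Men): n = 1334; a·d/n = 482·513/1334 = 185.3568; b·c/n = 233·106/1334 = 18.5142
OR_MH = (784.4484 + 185.3568) / (99.8824 + 18.5142) = 969.8052 / 118.3967 = 8.19115

8.19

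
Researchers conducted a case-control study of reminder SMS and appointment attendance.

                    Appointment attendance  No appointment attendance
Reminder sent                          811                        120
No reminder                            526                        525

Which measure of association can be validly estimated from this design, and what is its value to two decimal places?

Cells: a = 811, b = 120, c = 526, d = 525.
This is a case-control study: participants were sampled on outcome status, so risks in the source population cannot be estimated directly — relative risk is not valid here. The odds ratio is the appropriate measure.
OR = (a·d)/(b·c) = (811 × 525) / (120 × 526) = 425775 / 63120 = 6.74548

6.75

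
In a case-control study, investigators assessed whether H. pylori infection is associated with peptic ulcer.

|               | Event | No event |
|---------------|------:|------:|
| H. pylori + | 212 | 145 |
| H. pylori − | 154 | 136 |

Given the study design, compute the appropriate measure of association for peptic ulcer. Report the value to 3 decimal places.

Cells: a = 212, b = 145, c = 154, d = 136.
This is a case-control study: participants were sampled on outcome status, so risks in the source population cannot be estimated directly — relative risk is not valid here. The odds ratio is the appropriate measure.
OR = (a·d)/(b·c) = (212 × 136) / (145 × 154) = 28832 / 22330 = 1.29118

1.291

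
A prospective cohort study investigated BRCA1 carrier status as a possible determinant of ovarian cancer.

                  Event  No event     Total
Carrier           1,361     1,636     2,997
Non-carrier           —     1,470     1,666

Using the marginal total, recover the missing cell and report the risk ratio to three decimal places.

The missing cell is in the unexposed row: 1666 − 1470 = 196.
So a = 1361, b = 1636, c = 196, d = 1470.
RR = [a/(a+b)] / [c/(c+d)] = (1361/2997) / (196/1666) = 0.45412/0.11765 = 3.86003

3.860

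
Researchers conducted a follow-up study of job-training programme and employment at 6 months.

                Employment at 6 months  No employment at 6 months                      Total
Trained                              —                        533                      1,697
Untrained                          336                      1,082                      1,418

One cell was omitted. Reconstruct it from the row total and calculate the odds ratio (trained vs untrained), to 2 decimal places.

7.03

The missing cell is in the exposed row: 1697 − 533 = 1164.
So a = 1164, b = 533, c = 336, d = 1082.
OR = (a·d)/(b·c) = (1164 × 1082) / (533 × 336) = 1259448 / 179088 = 7.03256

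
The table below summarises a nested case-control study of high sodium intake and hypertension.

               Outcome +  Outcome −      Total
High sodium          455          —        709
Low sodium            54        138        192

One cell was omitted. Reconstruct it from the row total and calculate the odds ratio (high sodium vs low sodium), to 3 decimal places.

The missing cell is in the exposed row: 709 − 455 = 254.
So a = 455, b = 254, c = 54, d = 138.
OR = (a·d)/(b·c) = (455 × 138) / (254 × 54) = 62790 / 13716 = 4.57787

4.578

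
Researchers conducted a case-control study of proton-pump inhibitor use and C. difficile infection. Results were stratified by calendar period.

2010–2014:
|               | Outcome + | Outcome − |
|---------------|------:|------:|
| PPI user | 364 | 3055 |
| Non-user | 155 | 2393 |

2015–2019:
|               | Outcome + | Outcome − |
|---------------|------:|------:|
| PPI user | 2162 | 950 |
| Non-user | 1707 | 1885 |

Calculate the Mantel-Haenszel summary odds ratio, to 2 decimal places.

OR_MH = Σ(aᵢdᵢ/nᵢ) / Σ(bᵢcᵢ/nᵢ), where nᵢ is the stratum total.
Stratum 1 (2010–2014): n = 5967; a·d/n = 364·2393/5967 = 145.9782; b·c/n = 3055·155/5967 = 79.3573
Stratum 2 (2015–2019): n = 6704; a·d/n = 2162·1885/6704 = 607.9013; b·c/n = 950·1707/6704 = 241.8929
OR_MH = (145.9782 + 607.9013) / (79.3573 + 241.8929) = 753.8795 / 321.2502 = 2.34671

2.35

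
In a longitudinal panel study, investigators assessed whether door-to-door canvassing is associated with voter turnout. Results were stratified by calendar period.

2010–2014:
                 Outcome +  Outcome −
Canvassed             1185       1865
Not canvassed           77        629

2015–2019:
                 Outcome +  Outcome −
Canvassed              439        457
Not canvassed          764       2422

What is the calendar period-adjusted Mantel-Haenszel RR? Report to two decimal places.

2.46

RR_MH = Σ(aᵢ·n₀ᵢ/nᵢ) / Σ(cᵢ·n₁ᵢ/nᵢ), with n₁ᵢ = aᵢ+bᵢ (exposed), n₀ᵢ = cᵢ+dᵢ (unexposed), nᵢ = n₁ᵢ+n₀ᵢ.
Stratum 1 (2010–2014): n₁ = 3050, n₀ = 706, n = 3756; a·n₀/n = 1185·706/3756 = 222.7396; c·n₁/n = 77·3050/3756 = 62.5266
Stratum 2 (2015–2019): n₁ = 896, n₀ = 3186, n = 4082; a·n₀/n = 439·3186/4082 = 342.6394; c·n₁/n = 764·896/4082 = 167.6982
RR_MH = (222.7396 + 342.6394) / (62.5266 + 167.6982) = 565.3790 / 230.2248 = 2.45577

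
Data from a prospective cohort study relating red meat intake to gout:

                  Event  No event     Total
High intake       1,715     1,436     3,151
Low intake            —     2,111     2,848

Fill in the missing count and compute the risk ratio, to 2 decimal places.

2.10

The missing cell is in the unexposed row: 2848 − 2111 = 737.
So a = 1715, b = 1436, c = 737, d = 2111.
RR = [a/(a+b)] / [c/(c+d)] = (1715/3151) / (737/2848) = 0.54427/0.25878 = 2.10324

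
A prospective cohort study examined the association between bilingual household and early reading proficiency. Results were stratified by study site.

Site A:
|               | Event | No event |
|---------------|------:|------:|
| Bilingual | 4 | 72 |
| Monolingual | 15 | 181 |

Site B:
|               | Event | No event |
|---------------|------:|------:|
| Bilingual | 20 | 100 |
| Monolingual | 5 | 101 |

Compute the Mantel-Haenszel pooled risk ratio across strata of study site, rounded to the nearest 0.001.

RR_MH = Σ(aᵢ·n₀ᵢ/nᵢ) / Σ(cᵢ·n₁ᵢ/nᵢ), with n₁ᵢ = aᵢ+bᵢ (exposed), n₀ᵢ = cᵢ+dᵢ (unexposed), nᵢ = n₁ᵢ+n₀ᵢ.
Stratum 1 (Site A): n₁ = 76, n₀ = 196, n = 272; a·n₀/n = 4·196/272 = 2.8824; c·n₁/n = 15·76/272 = 4.1912
Stratum 2 (Site B): n₁ = 120, n₀ = 106, n = 226; a·n₀/n = 20·106/226 = 9.3805; c·n₁/n = 5·120/226 = 2.6549
RR_MH = (2.8824 + 9.3805) / (4.1912 + 2.6549) = 12.2629 / 6.8460 = 1.79124

1.791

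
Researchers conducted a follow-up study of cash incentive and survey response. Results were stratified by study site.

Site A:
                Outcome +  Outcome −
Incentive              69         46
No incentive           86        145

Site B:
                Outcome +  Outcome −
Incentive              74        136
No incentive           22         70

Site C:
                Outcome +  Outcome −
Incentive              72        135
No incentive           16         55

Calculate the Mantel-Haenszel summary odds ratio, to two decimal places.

2.07

OR_MH = Σ(aᵢdᵢ/nᵢ) / Σ(bᵢcᵢ/nᵢ), where nᵢ is the stratum total.
Stratum 1 (Site A): n = 346; a·d/n = 69·145/346 = 28.9162; b·c/n = 46·86/346 = 11.4335
Stratum 2 (Site B): n = 302; a·d/n = 74·70/302 = 17.1523; b·c/n = 136·22/302 = 9.9073
Stratum 3 (Site C): n = 278; a·d/n = 72·55/278 = 14.2446; b·c/n = 135·16/278 = 7.7698
OR_MH = (28.9162 + 17.1523 + 14.2446) / (11.4335 + 9.9073 + 7.7698) = 60.3131 / 29.1106 = 2.07186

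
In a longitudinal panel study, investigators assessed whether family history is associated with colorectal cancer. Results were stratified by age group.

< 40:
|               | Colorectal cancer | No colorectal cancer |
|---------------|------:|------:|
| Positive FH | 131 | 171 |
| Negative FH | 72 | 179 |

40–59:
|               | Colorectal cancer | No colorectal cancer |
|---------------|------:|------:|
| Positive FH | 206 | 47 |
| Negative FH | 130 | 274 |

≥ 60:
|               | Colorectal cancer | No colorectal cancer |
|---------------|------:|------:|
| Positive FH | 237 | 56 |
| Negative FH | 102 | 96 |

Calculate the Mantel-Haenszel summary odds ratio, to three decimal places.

4.043

OR_MH = Σ(aᵢdᵢ/nᵢ) / Σ(bᵢcᵢ/nᵢ), where nᵢ is the stratum total.
Stratum 1 (< 40): n = 553; a·d/n = 131·179/553 = 42.4033; b·c/n = 171·72/553 = 22.2640
Stratum 2 (40–59): n = 657; a·d/n = 206·274/657 = 85.9117; b·c/n = 47·130/657 = 9.2998
Stratum 3 (≥ 60): n = 491; a·d/n = 237·96/491 = 46.3381; b·c/n = 56·102/491 = 11.6334
OR_MH = (42.4033 + 85.9117 + 46.3381) / (22.2640 + 9.2998 + 11.6334) = 174.6531 / 43.1973 = 4.04315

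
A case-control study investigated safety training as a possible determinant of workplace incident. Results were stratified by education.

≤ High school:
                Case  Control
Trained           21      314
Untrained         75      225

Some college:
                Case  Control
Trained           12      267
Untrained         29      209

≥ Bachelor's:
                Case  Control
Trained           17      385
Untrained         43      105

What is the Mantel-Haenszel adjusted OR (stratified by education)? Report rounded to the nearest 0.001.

0.189

OR_MH = Σ(aᵢdᵢ/nᵢ) / Σ(bᵢcᵢ/nᵢ), where nᵢ is the stratum total.
Stratum 1 (≤ High school): n = 635; a·d/n = 21·225/635 = 7.4409; b·c/n = 314·75/635 = 37.0866
Stratum 2 (Some college): n = 517; a·d/n = 12·209/517 = 4.8511; b·c/n = 267·29/517 = 14.9768
Stratum 3 (≥ Bachelor's): n = 550; a·d/n = 17·105/550 = 3.2455; b·c/n = 385·43/550 = 30.1000
OR_MH = (7.4409 + 4.8511 + 3.2455) / (37.0866 + 14.9768 + 30.1000) = 15.5375 / 82.1634 = 0.18910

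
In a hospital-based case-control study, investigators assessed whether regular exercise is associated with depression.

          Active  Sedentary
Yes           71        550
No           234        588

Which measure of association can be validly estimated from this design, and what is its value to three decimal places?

Reading the table with exposure as columns: a = 71 (Active, case), b = 234 (Active, non-case), c = 550 (Sedentary, case), d = 588.
This is a hospital-based case-control study: participants were sampled on outcome status, so risks in the source population cannot be estimated directly — relative risk is not valid here. The odds ratio is the appropriate measure.
OR = (a·d)/(b·c) = (71 × 588) / (234 × 550) = 41748 / 128700 = 0.32438

0.324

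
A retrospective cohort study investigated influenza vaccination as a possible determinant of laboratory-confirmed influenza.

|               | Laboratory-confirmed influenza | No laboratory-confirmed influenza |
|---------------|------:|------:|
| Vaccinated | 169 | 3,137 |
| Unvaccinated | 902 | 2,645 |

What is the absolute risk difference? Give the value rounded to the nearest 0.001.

-0.203

Cells: a = 169, b = 3137, c = 902, d = 2645.
Risk in exposed = 169/3306 = 0.051119; risk in unexposed = 902/3547 = 0.254299.
Risk difference = 0.051119 − 0.254299 = -0.203180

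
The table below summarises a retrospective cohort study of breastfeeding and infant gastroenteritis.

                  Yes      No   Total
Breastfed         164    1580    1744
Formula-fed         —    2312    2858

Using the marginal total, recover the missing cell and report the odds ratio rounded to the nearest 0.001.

The missing cell is in the unexposed row: 2858 − 2312 = 546.
So a = 164, b = 1580, c = 546, d = 2312.
OR = (a·d)/(b·c) = (164 × 2312) / (1580 × 546) = 379168 / 862680 = 0.43952

0.440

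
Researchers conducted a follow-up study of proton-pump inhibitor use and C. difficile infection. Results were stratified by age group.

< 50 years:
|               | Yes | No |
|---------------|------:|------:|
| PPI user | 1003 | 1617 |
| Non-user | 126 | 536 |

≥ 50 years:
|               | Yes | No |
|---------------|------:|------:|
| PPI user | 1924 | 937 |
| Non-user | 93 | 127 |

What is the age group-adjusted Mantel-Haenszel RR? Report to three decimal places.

RR_MH = Σ(aᵢ·n₀ᵢ/nᵢ) / Σ(cᵢ·n₁ᵢ/nᵢ), with n₁ᵢ = aᵢ+bᵢ (exposed), n₀ᵢ = cᵢ+dᵢ (unexposed), nᵢ = n₁ᵢ+n₀ᵢ.
Stratum 1 (< 50 years): n₁ = 2620, n₀ = 662, n = 3282; a·n₀/n = 1003·662/3282 = 202.3114; c·n₁/n = 126·2620/3282 = 100.5850
Stratum 2 (≥ 50 years): n₁ = 2861, n₀ = 220, n = 3081; a·n₀/n = 1924·220/3081 = 137.3840; c·n₁/n = 93·2861/3081 = 86.3593
RR_MH = (202.3114 + 137.3840) / (100.5850 + 86.3593) = 339.6954 / 186.9443 = 1.81709

1.817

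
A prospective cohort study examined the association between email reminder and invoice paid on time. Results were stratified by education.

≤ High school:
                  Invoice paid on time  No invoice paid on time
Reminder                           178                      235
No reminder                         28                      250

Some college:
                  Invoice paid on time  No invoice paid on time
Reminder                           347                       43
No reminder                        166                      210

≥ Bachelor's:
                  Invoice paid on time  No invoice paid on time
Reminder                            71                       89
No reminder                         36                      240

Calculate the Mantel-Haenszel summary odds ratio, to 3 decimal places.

OR_MH = Σ(aᵢdᵢ/nᵢ) / Σ(bᵢcᵢ/nᵢ), where nᵢ is the stratum total.
Stratum 1 (≤ High school): n = 691; a·d/n = 178·250/691 = 64.3994; b·c/n = 235·28/691 = 9.5224
Stratum 2 (Some college): n = 766; a·d/n = 347·210/766 = 95.1305; b·c/n = 43·166/766 = 9.3185
Stratum 3 (≥ Bachelor's): n = 436; a·d/n = 71·240/436 = 39.0826; b·c/n = 89·36/436 = 7.3486
OR_MH = (64.3994 + 95.1305 + 39.0826) / (9.5224 + 9.3185 + 7.3486) = 198.6125 / 26.1896 = 7.58364

7.584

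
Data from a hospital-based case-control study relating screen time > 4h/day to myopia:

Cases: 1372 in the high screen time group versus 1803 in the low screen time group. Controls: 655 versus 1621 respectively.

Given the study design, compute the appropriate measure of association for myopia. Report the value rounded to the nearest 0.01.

From the description: a = 1372, b = 655, c = 1803, d = 1621.
This is a hospital-based case-control study: participants were sampled on outcome status, so risks in the source population cannot be estimated directly — relative risk is not valid here. The odds ratio is the appropriate measure.
OR = (a·d)/(b·c) = (1372 × 1621) / (655 × 1803) = 2224012 / 1180965 = 1.88322

1.88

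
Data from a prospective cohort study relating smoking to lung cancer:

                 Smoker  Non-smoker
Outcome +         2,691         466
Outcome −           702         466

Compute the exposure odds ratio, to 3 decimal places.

3.833

Reading the table with exposure as columns: a = 2691 (Smoker, case), b = 702 (Smoker, non-case), c = 466 (Non-smoker, case), d = 466.
OR = (a·d)/(b·c) = (2691 × 466) / (702 × 466) = 1254006 / 327132 = 3.83333
The odds of lung cancer are about 3.83 times as high in the smoker group.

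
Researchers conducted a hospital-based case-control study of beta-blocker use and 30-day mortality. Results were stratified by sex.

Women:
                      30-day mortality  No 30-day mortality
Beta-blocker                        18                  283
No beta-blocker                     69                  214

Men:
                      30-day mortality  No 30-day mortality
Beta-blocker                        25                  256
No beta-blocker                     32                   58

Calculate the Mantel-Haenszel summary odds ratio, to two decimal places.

0.19

OR_MH = Σ(aᵢdᵢ/nᵢ) / Σ(bᵢcᵢ/nᵢ), where nᵢ is the stratum total.
Stratum 1 (Women): n = 584; a·d/n = 18·214/584 = 6.5959; b·c/n = 283·69/584 = 33.4366
Stratum 2 (Men): n = 371; a·d/n = 25·58/371 = 3.9084; b·c/n = 256·32/371 = 22.0809
OR_MH = (6.5959 + 3.9084) / (33.4366 + 22.0809) = 10.5042 / 55.5175 = 0.18921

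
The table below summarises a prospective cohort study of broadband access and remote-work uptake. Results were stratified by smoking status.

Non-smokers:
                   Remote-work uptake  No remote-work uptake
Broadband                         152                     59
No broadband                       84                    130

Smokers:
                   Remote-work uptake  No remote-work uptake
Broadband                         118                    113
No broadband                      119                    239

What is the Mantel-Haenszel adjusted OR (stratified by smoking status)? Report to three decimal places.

OR_MH = Σ(aᵢdᵢ/nᵢ) / Σ(bᵢcᵢ/nᵢ), where nᵢ is the stratum total.
Stratum 1 (Non-smokers): n = 425; a·d/n = 152·130/425 = 46.4941; b·c/n = 59·84/425 = 11.6612
Stratum 2 (Smokers): n = 589; a·d/n = 118·239/589 = 47.8812; b·c/n = 113·119/589 = 22.8302
OR_MH = (46.4941 + 47.8812) / (11.6612 + 22.8302) = 94.3753 / 34.4914 = 2.73620

2.736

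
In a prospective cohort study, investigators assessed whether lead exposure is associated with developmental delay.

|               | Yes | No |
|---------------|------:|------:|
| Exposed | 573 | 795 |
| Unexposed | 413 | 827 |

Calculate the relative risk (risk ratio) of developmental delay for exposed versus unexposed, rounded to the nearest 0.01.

Cells: a = 573, b = 795, c = 413, d = 827.
Risk in exposed = 573/1368 = 0.41886; risk in unexposed = 413/1240 = 0.33306.
RR = 0.41886 / 0.33306 = 1.25759
The risk among the exposed is 1.26 times that among the unexposed.

1.26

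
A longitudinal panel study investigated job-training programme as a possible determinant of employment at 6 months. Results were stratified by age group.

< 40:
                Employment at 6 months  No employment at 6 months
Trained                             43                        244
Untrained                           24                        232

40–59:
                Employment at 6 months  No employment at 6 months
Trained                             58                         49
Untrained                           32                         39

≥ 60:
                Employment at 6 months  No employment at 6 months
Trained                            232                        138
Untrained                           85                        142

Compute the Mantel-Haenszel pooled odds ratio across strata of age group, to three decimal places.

OR_MH = Σ(aᵢdᵢ/nᵢ) / Σ(bᵢcᵢ/nᵢ), where nᵢ is the stratum total.
Stratum 1 (< 40): n = 543; a·d/n = 43·232/543 = 18.3720; b·c/n = 244·24/543 = 10.7845
Stratum 2 (40–59): n = 178; a·d/n = 58·39/178 = 12.7079; b·c/n = 49·32/178 = 8.8090
Stratum 3 (≥ 60): n = 597; a·d/n = 232·142/597 = 55.1826; b·c/n = 138·85/597 = 19.6482
OR_MH = (18.3720 + 12.7079 + 55.1826) / (10.7845 + 8.8090 + 19.6482) = 86.2625 / 39.2418 = 2.19823

2.198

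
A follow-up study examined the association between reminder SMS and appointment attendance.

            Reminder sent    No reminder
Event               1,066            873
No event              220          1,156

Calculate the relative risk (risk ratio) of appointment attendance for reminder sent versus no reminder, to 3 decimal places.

1.927

Reading the table with exposure as columns: a = 1066 (Reminder sent, case), b = 220 (Reminder sent, non-case), c = 873 (No reminder, case), d = 1156.
Risk in exposed = 1066/1286 = 0.82893; risk in unexposed = 873/2029 = 0.43026.
RR = 0.82893 / 0.43026 = 1.92657
The risk among the exposed is 1.93 times that among the unexposed.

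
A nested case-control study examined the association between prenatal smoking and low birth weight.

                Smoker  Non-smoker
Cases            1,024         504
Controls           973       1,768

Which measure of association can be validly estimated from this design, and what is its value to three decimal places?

3.692

Reading the table with exposure as columns: a = 1024 (Smoker, case), b = 973 (Smoker, non-case), c = 504 (Non-smoker, case), d = 1768.
This is a nested case-control study: participants were sampled on outcome status, so risks in the source population cannot be estimated directly — relative risk is not valid here. The odds ratio is the appropriate measure.
OR = (a·d)/(b·c) = (1024 × 1768) / (973 × 504) = 1810432 / 490392 = 3.69181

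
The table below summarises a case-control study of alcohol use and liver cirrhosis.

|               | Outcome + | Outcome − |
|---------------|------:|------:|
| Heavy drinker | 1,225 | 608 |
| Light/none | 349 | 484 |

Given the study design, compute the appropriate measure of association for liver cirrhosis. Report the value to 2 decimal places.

Cells: a = 1225, b = 608, c = 349, d = 484.
This is a case-control study: participants were sampled on outcome status, so risks in the source population cannot be estimated directly — relative risk is not valid here. The odds ratio is the appropriate measure.
OR = (a·d)/(b·c) = (1225 × 484) / (608 × 349) = 592900 / 212192 = 2.79417

2.79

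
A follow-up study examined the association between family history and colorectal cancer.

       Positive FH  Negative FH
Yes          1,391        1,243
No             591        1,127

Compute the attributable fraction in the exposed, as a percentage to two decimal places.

Reading the table with exposure as columns: a = 1391 (Positive FH, case), b = 591 (Positive FH, non-case), c = 1243 (Negative FH, case), d = 1127.
Risk in exposed = 1391/1982 = 0.70182; risk in unexposed = 1243/2370 = 0.52447.
RR = 0.70182/0.52447 = 1.33814
AR% = (RR − 1)/RR × 100 = (1.33814 − 1)/1.33814 × 100 = 25.2693%

25.27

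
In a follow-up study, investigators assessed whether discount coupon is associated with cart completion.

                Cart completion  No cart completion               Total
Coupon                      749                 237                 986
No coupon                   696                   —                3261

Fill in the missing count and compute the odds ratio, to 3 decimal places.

11.647

The missing cell is in the unexposed row: 3261 − 696 = 2565.
So a = 749, b = 237, c = 696, d = 2565.
OR = (a·d)/(b·c) = (749 × 2565) / (237 × 696) = 1921185 / 164952 = 11.64693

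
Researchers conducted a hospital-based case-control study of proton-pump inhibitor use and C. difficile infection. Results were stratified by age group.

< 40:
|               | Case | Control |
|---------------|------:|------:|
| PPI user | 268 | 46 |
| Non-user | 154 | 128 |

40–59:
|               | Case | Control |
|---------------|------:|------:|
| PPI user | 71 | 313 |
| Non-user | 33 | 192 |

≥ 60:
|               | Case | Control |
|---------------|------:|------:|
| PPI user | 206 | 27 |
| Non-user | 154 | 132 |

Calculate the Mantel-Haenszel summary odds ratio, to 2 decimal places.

OR_MH = Σ(aᵢdᵢ/nᵢ) / Σ(bᵢcᵢ/nᵢ), where nᵢ is the stratum total.
Stratum 1 (< 40): n = 596; a·d/n = 268·128/596 = 57.5570; b·c/n = 46·154/596 = 11.8859
Stratum 2 (40–59): n = 609; a·d/n = 71·192/609 = 22.3842; b·c/n = 313·33/609 = 16.9606
Stratum 3 (≥ 60): n = 519; a·d/n = 206·132/519 = 52.3931; b·c/n = 27·154/519 = 8.0116
OR_MH = (57.5570 + 22.3842 + 52.3931) / (11.8859 + 16.9606 + 8.0116) = 132.3343 / 36.8581 = 3.59038

3.59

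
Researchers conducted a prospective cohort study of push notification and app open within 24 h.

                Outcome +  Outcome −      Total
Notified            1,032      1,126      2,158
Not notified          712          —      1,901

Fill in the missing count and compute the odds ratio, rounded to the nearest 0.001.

The missing cell is in the unexposed row: 1901 − 712 = 1189.
So a = 1032, b = 1126, c = 712, d = 1189.
OR = (a·d)/(b·c) = (1032 × 1189) / (1126 × 712) = 1227048 / 801712 = 1.53053

1.531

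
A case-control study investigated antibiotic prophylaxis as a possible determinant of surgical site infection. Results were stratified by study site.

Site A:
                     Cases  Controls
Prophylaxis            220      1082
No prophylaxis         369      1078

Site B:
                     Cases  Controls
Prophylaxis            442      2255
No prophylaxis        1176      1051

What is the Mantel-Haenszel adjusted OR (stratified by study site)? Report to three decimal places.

0.264

OR_MH = Σ(aᵢdᵢ/nᵢ) / Σ(bᵢcᵢ/nᵢ), where nᵢ is the stratum total.
Stratum 1 (Site A): n = 2749; a·d/n = 220·1078/2749 = 86.2714; b·c/n = 1082·369/2749 = 145.2375
Stratum 2 (Site B): n = 4924; a·d/n = 442·1051/4924 = 94.3424; b·c/n = 2255·1176/4924 = 538.5621
OR_MH = (86.2714 + 94.3424) / (145.2375 + 538.5621) = 180.6138 / 683.7997 = 0.26413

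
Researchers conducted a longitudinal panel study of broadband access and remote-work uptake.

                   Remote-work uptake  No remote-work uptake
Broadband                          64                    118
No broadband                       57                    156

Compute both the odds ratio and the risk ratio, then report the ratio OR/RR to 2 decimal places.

1.13

Cells: a = 64, b = 118, c = 57, d = 156.
OR = (64·156)/(118·57) = 9984/6726 = 1.48439
Risk in exposed = 64/182 = 0.35165; risk in unexposed = 57/213 = 0.26761; RR = 1.31405
OR/RR = 1.48439 / 1.31405 = 1.12963
The outcome is not rare, so the OR lies further from 1 than the RR.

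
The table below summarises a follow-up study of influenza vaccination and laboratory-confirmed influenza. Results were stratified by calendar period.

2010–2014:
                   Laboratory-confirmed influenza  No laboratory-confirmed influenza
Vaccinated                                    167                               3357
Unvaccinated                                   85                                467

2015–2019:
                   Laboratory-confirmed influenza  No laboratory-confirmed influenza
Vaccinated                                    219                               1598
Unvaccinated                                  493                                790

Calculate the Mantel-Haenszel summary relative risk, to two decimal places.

0.31

RR_MH = Σ(aᵢ·n₀ᵢ/nᵢ) / Σ(cᵢ·n₁ᵢ/nᵢ), with n₁ᵢ = aᵢ+bᵢ (exposed), n₀ᵢ = cᵢ+dᵢ (unexposed), nᵢ = n₁ᵢ+n₀ᵢ.
Stratum 1 (2010–2014): n₁ = 3524, n₀ = 552, n = 4076; a·n₀/n = 167·552/4076 = 22.6163; c·n₁/n = 85·3524/4076 = 73.4887
Stratum 2 (2015–2019): n₁ = 1817, n₀ = 1283, n = 3100; a·n₀/n = 219·1283/3100 = 90.6377; c·n₁/n = 493·1817/3100 = 288.9616
RR_MH = (22.6163 + 90.6377) / (73.4887 + 288.9616) = 113.2540 / 362.4503 = 0.31247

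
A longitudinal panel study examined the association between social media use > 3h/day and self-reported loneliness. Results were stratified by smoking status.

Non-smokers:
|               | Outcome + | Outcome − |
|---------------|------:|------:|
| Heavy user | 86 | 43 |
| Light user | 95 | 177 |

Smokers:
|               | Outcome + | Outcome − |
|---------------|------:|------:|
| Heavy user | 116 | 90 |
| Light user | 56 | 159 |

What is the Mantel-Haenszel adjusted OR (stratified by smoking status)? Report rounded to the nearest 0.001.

OR_MH = Σ(aᵢdᵢ/nᵢ) / Σ(bᵢcᵢ/nᵢ), where nᵢ is the stratum total.
Stratum 1 (Non-smokers): n = 401; a·d/n = 86·177/401 = 37.9601; b·c/n = 43·95/401 = 10.1870
Stratum 2 (Smokers): n = 421; a·d/n = 116·159/421 = 43.8100; b·c/n = 90·56/421 = 11.9715
OR_MH = (37.9601 + 43.8100) / (10.1870 + 11.9715) = 81.7701 / 22.1585 = 3.69023

3.690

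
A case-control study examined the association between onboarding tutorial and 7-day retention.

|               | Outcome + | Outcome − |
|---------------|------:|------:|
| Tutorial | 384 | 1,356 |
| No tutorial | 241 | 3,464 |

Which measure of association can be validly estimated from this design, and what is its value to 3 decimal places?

Cells: a = 384, b = 1356, c = 241, d = 3464.
This is a case-control study: participants were sampled on outcome status, so risks in the source population cannot be estimated directly — relative risk is not valid here. The odds ratio is the appropriate measure.
OR = (a·d)/(b·c) = (384 × 3464) / (1356 × 241) = 1330176 / 326796 = 4.07036

4.070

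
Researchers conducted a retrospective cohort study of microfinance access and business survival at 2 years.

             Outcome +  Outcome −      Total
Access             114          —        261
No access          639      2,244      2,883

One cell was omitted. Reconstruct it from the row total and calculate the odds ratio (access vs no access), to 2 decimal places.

The missing cell is in the exposed row: 261 − 114 = 147.
So a = 114, b = 147, c = 639, d = 2244.
OR = (a·d)/(b·c) = (114 × 2244) / (147 × 639) = 255816 / 93933 = 2.72339

2.72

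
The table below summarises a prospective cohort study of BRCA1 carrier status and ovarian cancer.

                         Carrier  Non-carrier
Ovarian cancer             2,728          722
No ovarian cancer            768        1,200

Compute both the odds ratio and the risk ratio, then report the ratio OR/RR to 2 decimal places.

2.84

Reading the table with exposure as columns: a = 2728 (Carrier, case), b = 768 (Carrier, non-case), c = 722 (Non-carrier, case), d = 1200.
OR = (2728·1200)/(768·722) = 3273600/554496 = 5.90374
Risk in exposed = 2728/3496 = 0.78032; risk in unexposed = 722/1922 = 0.37565; RR = 2.07725
OR/RR = 5.90374 / 2.07725 = 2.84209
The outcome is not rare, so the OR lies further from 1 than the RR.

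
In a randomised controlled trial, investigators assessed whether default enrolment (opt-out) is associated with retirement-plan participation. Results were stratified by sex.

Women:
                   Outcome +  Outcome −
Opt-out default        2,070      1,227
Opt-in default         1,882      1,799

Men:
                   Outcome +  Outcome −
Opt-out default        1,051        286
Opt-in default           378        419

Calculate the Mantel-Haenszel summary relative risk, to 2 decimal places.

1.32

RR_MH = Σ(aᵢ·n₀ᵢ/nᵢ) / Σ(cᵢ·n₁ᵢ/nᵢ), with n₁ᵢ = aᵢ+bᵢ (exposed), n₀ᵢ = cᵢ+dᵢ (unexposed), nᵢ = n₁ᵢ+n₀ᵢ.
Stratum 1 (Women): n₁ = 3297, n₀ = 3681, n = 6978; a·n₀/n = 2070·3681/6978 = 1091.9561; c·n₁/n = 1882·3297/6978 = 889.2167
Stratum 2 (Men): n₁ = 1337, n₀ = 797, n = 2134; a·n₀/n = 1051·797/2134 = 392.5244; c·n₁/n = 378·1337/2134 = 236.8257
RR_MH = (1091.9561 + 392.5244) / (889.2167 + 236.8257) = 1484.4805 / 1126.0424 = 1.31832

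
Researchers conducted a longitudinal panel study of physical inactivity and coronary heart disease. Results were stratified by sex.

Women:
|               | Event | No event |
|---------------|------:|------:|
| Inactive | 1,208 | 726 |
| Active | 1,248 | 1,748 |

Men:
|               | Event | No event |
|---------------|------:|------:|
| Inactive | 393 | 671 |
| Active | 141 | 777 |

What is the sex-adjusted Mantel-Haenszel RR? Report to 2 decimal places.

RR_MH = Σ(aᵢ·n₀ᵢ/nᵢ) / Σ(cᵢ·n₁ᵢ/nᵢ), with n₁ᵢ = aᵢ+bᵢ (exposed), n₀ᵢ = cᵢ+dᵢ (unexposed), nᵢ = n₁ᵢ+n₀ᵢ.
Stratum 1 (Women): n₁ = 1934, n₀ = 2996, n = 4930; a·n₀/n = 1208·2996/4930 = 734.1112; c·n₁/n = 1248·1934/4930 = 489.5805
Stratum 2 (Men): n₁ = 1064, n₀ = 918, n = 1982; a·n₀/n = 393·918/1982 = 182.0252; c·n₁/n = 141·1064/1982 = 75.6932
RR_MH = (734.1112 + 182.0252) / (489.5805 + 75.6932) = 916.1364 / 565.2738 = 1.62070

1.62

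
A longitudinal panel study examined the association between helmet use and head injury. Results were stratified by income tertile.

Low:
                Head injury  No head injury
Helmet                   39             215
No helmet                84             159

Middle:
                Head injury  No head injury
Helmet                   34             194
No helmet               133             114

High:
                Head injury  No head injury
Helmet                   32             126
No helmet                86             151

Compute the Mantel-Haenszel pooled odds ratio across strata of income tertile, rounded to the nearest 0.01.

OR_MH = Σ(aᵢdᵢ/nᵢ) / Σ(bᵢcᵢ/nᵢ), where nᵢ is the stratum total.
Stratum 1 (Low): n = 497; a·d/n = 39·159/497 = 12.4769; b·c/n = 215·84/497 = 36.3380
Stratum 2 (Middle): n = 475; a·d/n = 34·114/475 = 8.1600; b·c/n = 194·133/475 = 54.3200
Stratum 3 (High): n = 395; a·d/n = 32·151/395 = 12.2329; b·c/n = 126·86/395 = 27.4329
OR_MH = (12.4769 + 8.1600 + 12.2329) / (36.3380 + 54.3200 + 27.4329) = 32.8698 / 118.0909 = 0.27834

0.28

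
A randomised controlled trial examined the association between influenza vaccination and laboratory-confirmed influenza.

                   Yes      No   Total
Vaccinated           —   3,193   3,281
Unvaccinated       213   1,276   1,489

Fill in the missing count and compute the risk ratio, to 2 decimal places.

0.19

The missing cell is in the exposed row: 3281 − 3193 = 88.
So a = 88, b = 3193, c = 213, d = 1276.
RR = [a/(a+b)] / [c/(c+d)] = (88/3281) / (213/1489) = 0.02682/0.14305 = 0.18750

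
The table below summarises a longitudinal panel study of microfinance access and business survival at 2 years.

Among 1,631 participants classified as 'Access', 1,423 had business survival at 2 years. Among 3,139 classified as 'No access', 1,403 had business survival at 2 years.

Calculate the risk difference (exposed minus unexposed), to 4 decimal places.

From the description: a = 1423, b = 208, c = 1403, d = 1736.
Risk in exposed = 1423/1631 = 0.872471; risk in unexposed = 1403/3139 = 0.446958.
Risk difference = 0.872471 − 0.446958 = 0.425513

0.4255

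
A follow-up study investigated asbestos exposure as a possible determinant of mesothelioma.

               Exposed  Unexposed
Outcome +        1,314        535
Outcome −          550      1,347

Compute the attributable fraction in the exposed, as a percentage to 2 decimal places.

59.67

Reading the table with exposure as columns: a = 1314 (Exposed, case), b = 550 (Exposed, non-case), c = 535 (Unexposed, case), d = 1347.
Risk in exposed = 1314/1864 = 0.70494; risk in unexposed = 535/1882 = 0.28427.
RR = 0.70494/0.28427 = 2.47979
AR% = (RR − 1)/RR × 100 = (2.47979 − 1)/2.47979 × 100 = 59.6740%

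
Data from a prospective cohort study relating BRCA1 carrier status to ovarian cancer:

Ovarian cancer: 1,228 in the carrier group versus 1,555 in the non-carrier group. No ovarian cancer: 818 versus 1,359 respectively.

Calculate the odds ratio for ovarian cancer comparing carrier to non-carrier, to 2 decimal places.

From the description: a = 1228, b = 818, c = 1555, d = 1359.
OR = (a·d)/(b·c) = (1228 × 1359) / (818 × 1555) = 1668852 / 1271990 = 1.31200
The odds of ovarian cancer are about 1.31 times as high in the carrier group.

1.31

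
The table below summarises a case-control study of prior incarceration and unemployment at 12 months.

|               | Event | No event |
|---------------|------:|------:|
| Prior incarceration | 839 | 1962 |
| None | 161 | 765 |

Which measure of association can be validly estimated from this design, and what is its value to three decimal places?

Cells: a = 839, b = 1962, c = 161, d = 765.
This is a case-control study: participants were sampled on outcome status, so risks in the source population cannot be estimated directly — relative risk is not valid here. The odds ratio is the appropriate measure.
OR = (a·d)/(b·c) = (839 × 765) / (1962 × 161) = 641835 / 315882 = 2.03188

2.032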